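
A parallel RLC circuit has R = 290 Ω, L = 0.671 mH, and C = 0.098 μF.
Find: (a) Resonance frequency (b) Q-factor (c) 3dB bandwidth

Step 1 — Resonance: ω₀ = 1/√(LC) = 1/√(0.000671·9.8e-08) = 1.233e+05 rad/s.
Step 2 — f₀ = ω₀/(2π) = 1.963e+04 Hz.
Step 3 — Parallel Q: Q = R/(ω₀L) = 290/(1.233e+05·0.000671) = 3.505.
Step 4 — Bandwidth: Δω = ω₀/Q = 3.519e+04 rad/s; BW = Δω/(2π) = 5600 Hz.

(a) f₀ = 1.963e+04 Hz  (b) Q = 3.505  (c) BW = 5600 Hz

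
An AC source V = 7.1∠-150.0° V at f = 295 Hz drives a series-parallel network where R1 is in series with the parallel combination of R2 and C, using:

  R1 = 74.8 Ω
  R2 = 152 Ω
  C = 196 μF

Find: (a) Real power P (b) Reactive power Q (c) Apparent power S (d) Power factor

Step 1 — Angular frequency: ω = 2π·f = 2π·295 = 1854 rad/s.
Step 2 — Component impedances:
  R1: Z = R = 74.8 Ω
  R2: Z = R = 152 Ω
  C: Z = 1/(jωC) = -j/(ω·C) = 0 - j2.753 Ω
Step 3 — Parallel branch: R2 || C = 1/(1/R2 + 1/C) = 0.04983 - j2.752 Ω.
Step 4 — Series with R1: Z_total = R1 + (R2 || C) = 74.85 - j2.752 Ω = 74.9∠-2.1° Ω.
Step 5 — Source phasor: V = 7.1∠-150.0° V = -6.149 - j3.55 V.
Step 6 — Current: I = V / Z = -0.0803 - j0.05038 A = 0.09479∠-147.9° A.
Step 7 — Complex power: S = V·I* = 0.6726 - j0.02473 VA.
Step 8 — Real power: P = Re(S) = 0.6726 W.
Step 9 — Reactive power: Q = Im(S) = -0.02473 VAR.
Step 10 — Apparent power: |S| = 0.673 VA.
Step 11 — Power factor: PF = P/|S| = 0.9993 (leading).

(a) P = 0.6726 W  (b) Q = -0.02473 VAR  (c) S = 0.673 VA  (d) PF = 0.9993 (leading)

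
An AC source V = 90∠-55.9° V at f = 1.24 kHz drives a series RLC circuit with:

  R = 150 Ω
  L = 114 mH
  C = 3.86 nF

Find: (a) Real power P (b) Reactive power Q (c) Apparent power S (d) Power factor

Step 1 — Angular frequency: ω = 2π·f = 2π·1240 = 7791 rad/s.
Step 2 — Component impedances:
  R: Z = R = 150 Ω
  L: Z = jωL = j·7791·0.114 = 0 + j888.2 Ω
  C: Z = 1/(jωC) = -j/(ω·C) = 0 - j3.325e+04 Ω
Step 3 — Series combination: Z_total = R + L + C = 150 - j3.236e+04 Ω = 3.236e+04∠-89.7° Ω.
Step 4 — Source phasor: V = 90∠-55.9° V = 50.46 - j74.53 V.
Step 5 — Current: I = V / Z = 0.00231 + j0.001548 A = 0.002781∠33.8° A.
Step 6 — Complex power: S = V·I* = 0.00116 - j0.2503 VA.
Step 7 — Real power: P = Re(S) = 0.00116 W.
Step 8 — Reactive power: Q = Im(S) = -0.2503 VAR.
Step 9 — Apparent power: |S| = 0.2503 VA.
Step 10 — Power factor: PF = P/|S| = 0.004635 (leading).

(a) P = 0.00116 W  (b) Q = -0.2503 VAR  (c) S = 0.2503 VA  (d) PF = 0.004635 (leading)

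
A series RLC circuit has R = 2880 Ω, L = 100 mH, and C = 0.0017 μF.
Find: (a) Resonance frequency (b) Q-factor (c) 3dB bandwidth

Step 1 — Resonance: ω₀ = 1/√(LC) = 1/√(0.1·1.7e-09) = 7.67e+04 rad/s.
Step 2 — f₀ = ω₀/(2π) = 1.221e+04 Hz.
Step 3 — Series Q: Q = ω₀L/R = 7.67e+04·0.1/2880 = 2.663.
Step 4 — Bandwidth: Δω = ω₀/Q = 2.88e+04 rad/s; BW = Δω/(2π) = 4584 Hz.

(a) f₀ = 1.221e+04 Hz  (b) Q = 2.663  (c) BW = 4584 Hz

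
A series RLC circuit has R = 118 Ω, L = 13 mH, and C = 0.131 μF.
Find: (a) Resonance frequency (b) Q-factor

Step 1 — Resonance condition Im(Z)=0 gives ω₀ = 1/√(LC).
Step 2 — ω₀ = 1/√(0.013·1.31e-07) = 2.423e+04 rad/s.
Step 3 — f₀ = ω₀/(2π) = 3857 Hz.
Step 4 — Series Q: Q = ω₀L/R = 2.423e+04·0.013/118 = 2.67.

(a) f₀ = 3857 Hz  (b) Q = 2.67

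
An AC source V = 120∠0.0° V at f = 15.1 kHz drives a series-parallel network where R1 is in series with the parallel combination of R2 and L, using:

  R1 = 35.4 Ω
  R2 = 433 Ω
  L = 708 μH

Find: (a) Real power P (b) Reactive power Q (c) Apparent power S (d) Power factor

Step 1 — Angular frequency: ω = 2π·f = 2π·1.51e+04 = 9.488e+04 rad/s.
Step 2 — Component impedances:
  R1: Z = R = 35.4 Ω
  R2: Z = R = 433 Ω
  L: Z = jωL = j·9.488e+04·0.000708 = 0 + j67.17 Ω
Step 3 — Parallel branch: R2 || L = 1/(1/R2 + 1/L) = 10.18 + j65.59 Ω.
Step 4 — Series with R1: Z_total = R1 + (R2 || L) = 45.58 + j65.59 Ω = 79.87∠55.2° Ω.
Step 5 — Source phasor: V = 120∠0.0° V = 120 V.
Step 6 — Current: I = V / Z = 0.8573 - j1.234 A = 1.502∠-55.2° A.
Step 7 — Complex power: S = V·I* = 102.9 + j148.1 VA.
Step 8 — Real power: P = Re(S) = 102.9 W.
Step 9 — Reactive power: Q = Im(S) = 148.1 VAR.
Step 10 — Apparent power: |S| = 180.3 VA.
Step 11 — Power factor: PF = P/|S| = 0.5706 (lagging).

(a) P = 102.9 W  (b) Q = 148.1 VAR  (c) S = 180.3 VA  (d) PF = 0.5706 (lagging)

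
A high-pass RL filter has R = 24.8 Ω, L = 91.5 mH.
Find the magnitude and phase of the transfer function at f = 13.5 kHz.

Step 1 — Angular frequency: ω = 2π·1.35e+04 = 8.482e+04 rad/s.
Step 2 — Transfer function: H(jω) = jωL/(R + jωL).
Step 3 — Numerator jωL = j·7761; denominator R + jωL = 24.8 + j7761.
Step 4 — H = 1 + j0.003195.
Step 5 — Magnitude: |H| = 1 (-0.0 dB); phase: φ = 0.2°.

|H| = 1 (-0.0 dB), φ = 0.2°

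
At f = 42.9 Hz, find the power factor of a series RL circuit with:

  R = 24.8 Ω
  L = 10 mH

Step 1 — Angular frequency: ω = 2π·f = 2π·42.9 = 269.5 rad/s.
Step 2 — Component impedances:
  R: Z = R = 24.8 Ω
  L: Z = jωL = j·269.5·0.01 = 0 + j2.695 Ω
Step 3 — Series combination: Z_total = R + L = 24.8 + j2.695 Ω = 24.95∠6.2° Ω.
Step 4 — Power factor: PF = cos(φ) = Re(Z)/|Z| = 24.8/24.946 = 0.9941.
Step 5 — Type: Im(Z) = 2.695 ⇒ lagging (phase φ = 6.2°).

PF = 0.9941 (lagging, φ = 6.2°)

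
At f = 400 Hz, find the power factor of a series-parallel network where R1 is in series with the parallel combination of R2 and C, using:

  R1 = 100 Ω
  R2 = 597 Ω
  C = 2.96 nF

Step 1 — Angular frequency: ω = 2π·f = 2π·400 = 2513 rad/s.
Step 2 — Component impedances:
  R1: Z = R = 100 Ω
  R2: Z = R = 597 Ω
  C: Z = 1/(jωC) = -j/(ω·C) = 0 - j1.344e+05 Ω
Step 3 — Parallel branch: R2 || C = 1/(1/R2 + 1/C) = 597 - j2.651 Ω.
Step 4 — Series with R1: Z_total = R1 + (R2 || C) = 697 - j2.651 Ω = 697∠-0.2° Ω.
Step 5 — Power factor: PF = cos(φ) = Re(Z)/|Z| = 697/697 = 1.
Step 6 — Type: Im(Z) = -2.651 ⇒ leading (phase φ = -0.2°).

PF = 1 (leading, φ = -0.2°)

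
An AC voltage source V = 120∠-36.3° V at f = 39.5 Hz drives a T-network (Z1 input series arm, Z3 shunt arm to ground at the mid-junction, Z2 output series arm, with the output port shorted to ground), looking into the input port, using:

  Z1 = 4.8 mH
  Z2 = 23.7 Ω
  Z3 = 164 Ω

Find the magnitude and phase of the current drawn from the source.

Step 1 — Angular frequency: ω = 2π·f = 2π·39.5 = 248.2 rad/s.
Step 2 — Component impedances:
  Z1: Z = jωL = j·248.2·0.0048 = 0 + j1.191 Ω
  Z2: Z = R = 23.7 Ω
  Z3: Z = R = 164 Ω
Step 3 — With the output port shorted to ground, the output series arm Z2 runs from the junction to ground; the shunt arm Z3 also runs from the junction to ground. They appear in parallel: Z3 || Z2 = 20.71 Ω.
Step 4 — Series with input arm Z1: Z_in = Z1 + (Z3 || Z2) = 20.71 + j1.191 Ω = 20.74∠3.3° Ω.
Step 5 — Source phasor: V = 120∠-36.3° V = 96.71 - j71.04 V.
Step 6 — Ohm's law: I = V / Z_total = (96.71 - j71.04) / (20.71 + j1.191) = 4.458 - j3.687 A.
Step 7 — Convert to polar: |I| = 5.785 A, ∠I = -39.6°.

I = 5.785∠-39.6° A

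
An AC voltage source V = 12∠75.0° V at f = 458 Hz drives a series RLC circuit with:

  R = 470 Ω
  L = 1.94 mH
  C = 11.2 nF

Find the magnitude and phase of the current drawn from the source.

Step 1 — Angular frequency: ω = 2π·f = 2π·458 = 2878 rad/s.
Step 2 — Component impedances:
  R: Z = R = 470 Ω
  L: Z = jωL = j·2878·0.00194 = 0 + j5.583 Ω
  C: Z = 1/(jωC) = -j/(ω·C) = 0 - j3.103e+04 Ω
Step 3 — Series combination: Z_total = R + L + C = 470 - j3.102e+04 Ω = 3.102e+04∠-89.1° Ω.
Step 4 — Source phasor: V = 12∠75.0° V = 3.106 + j11.59 V.
Step 5 — Ohm's law: I = V / Z_total = (3.106 + j11.59) / (470 - j3.102e+04) = -0.000372 + j0.0001058 A.
Step 6 — Convert to polar: |I| = 0.0003868 A, ∠I = 164.1°.

I = 0.0003868∠164.1° A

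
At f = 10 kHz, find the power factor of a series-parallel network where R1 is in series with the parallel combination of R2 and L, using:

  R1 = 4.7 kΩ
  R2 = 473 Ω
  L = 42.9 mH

Step 1 — Angular frequency: ω = 2π·f = 2π·1e+04 = 6.283e+04 rad/s.
Step 2 — Component impedances:
  R1: Z = R = 4700 Ω
  R2: Z = R = 473 Ω
  L: Z = jωL = j·6.283e+04·0.0429 = 0 + j2695 Ω
Step 3 — Parallel branch: R2 || L = 1/(1/R2 + 1/L) = 458.9 + j80.52 Ω.
Step 4 — Series with R1: Z_total = R1 + (R2 || L) = 5159 + j80.52 Ω = 5159∠0.9° Ω.
Step 5 — Power factor: PF = cos(φ) = Re(Z)/|Z| = 5158.9/5159.5 = 0.9999.
Step 6 — Type: Im(Z) = 80.52 ⇒ lagging (phase φ = 0.9°).

PF = 0.9999 (lagging, φ = 0.9°)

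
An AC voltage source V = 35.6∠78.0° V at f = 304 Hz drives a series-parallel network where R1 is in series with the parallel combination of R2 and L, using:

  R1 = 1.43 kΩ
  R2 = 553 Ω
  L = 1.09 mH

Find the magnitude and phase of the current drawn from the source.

Step 1 — Angular frequency: ω = 2π·f = 2π·304 = 1910 rad/s.
Step 2 — Component impedances:
  R1: Z = R = 1430 Ω
  R2: Z = R = 553 Ω
  L: Z = jωL = j·1910·0.00109 = 0 + j2.082 Ω
Step 3 — Parallel branch: R2 || L = 1/(1/R2 + 1/L) = 0.007838 + j2.082 Ω.
Step 4 — Series with R1: Z_total = R1 + (R2 || L) = 1430 + j2.082 Ω = 1430∠0.1° Ω.
Step 5 — Source phasor: V = 35.6∠78.0° V = 7.402 + j34.82 V.
Step 6 — Ohm's law: I = V / Z_total = (7.402 + j34.82) / (1430 + j2.082) = 0.005211 + j0.02434 A.
Step 7 — Convert to polar: |I| = 0.02489 A, ∠I = 77.9°.

I = 0.02489∠77.9° A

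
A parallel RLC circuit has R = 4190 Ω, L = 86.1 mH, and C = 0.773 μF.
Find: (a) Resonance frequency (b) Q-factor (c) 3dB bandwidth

Step 1 — Resonance: ω₀ = 1/√(LC) = 1/√(0.0861·7.73e-07) = 3876 rad/s.
Step 2 — f₀ = ω₀/(2π) = 616.9 Hz.
Step 3 — Parallel Q: Q = R/(ω₀L) = 4190/(3876·0.0861) = 12.55.
Step 4 — Bandwidth: Δω = ω₀/Q = 308.7 rad/s; BW = Δω/(2π) = 49.14 Hz.

(a) f₀ = 616.9 Hz  (b) Q = 12.55  (c) BW = 49.14 Hz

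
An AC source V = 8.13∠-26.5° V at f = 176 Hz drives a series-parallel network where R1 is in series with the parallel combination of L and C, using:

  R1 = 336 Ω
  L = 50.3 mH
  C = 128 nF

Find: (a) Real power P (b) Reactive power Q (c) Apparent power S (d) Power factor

Step 1 — Angular frequency: ω = 2π·f = 2π·176 = 1106 rad/s.
Step 2 — Component impedances:
  R1: Z = R = 336 Ω
  L: Z = jωL = j·1106·0.0503 = 0 + j55.62 Ω
  C: Z = 1/(jωC) = -j/(ω·C) = 0 - j7065 Ω
Step 3 — Parallel branch: L || C = 1/(1/L + 1/C) = 0 + j56.07 Ω.
Step 4 — Series with R1: Z_total = R1 + (L || C) = 336 + j56.07 Ω = 340.6∠9.5° Ω.
Step 5 — Source phasor: V = 8.13∠-26.5° V = 7.276 - j3.628 V.
Step 6 — Current: I = V / Z = 0.01931 - j0.01402 A = 0.02387∠-36.0° A.
Step 7 — Complex power: S = V·I* = 0.1914 + j0.03194 VA.
Step 8 — Real power: P = Re(S) = 0.1914 W.
Step 9 — Reactive power: Q = Im(S) = 0.03194 VAR.
Step 10 — Apparent power: |S| = 0.194 VA.
Step 11 — Power factor: PF = P/|S| = 0.9864 (lagging).

(a) P = 0.1914 W  (b) Q = 0.03194 VAR  (c) S = 0.194 VA  (d) PF = 0.9864 (lagging)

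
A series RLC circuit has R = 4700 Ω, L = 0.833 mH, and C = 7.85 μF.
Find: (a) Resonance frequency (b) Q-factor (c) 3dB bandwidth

Step 1 — Resonance: ω₀ = 1/√(LC) = 1/√(0.000833·7.85e-06) = 1.237e+04 rad/s.
Step 2 — f₀ = ω₀/(2π) = 1968 Hz.
Step 3 — Series Q: Q = ω₀L/R = 1.237e+04·0.000833/4700 = 0.002192.
Step 4 — Bandwidth: Δω = ω₀/Q = 5.642e+06 rad/s; BW = Δω/(2π) = 8.98e+05 Hz.

(a) f₀ = 1968 Hz  (b) Q = 0.002192  (c) BW = 8.98e+05 Hz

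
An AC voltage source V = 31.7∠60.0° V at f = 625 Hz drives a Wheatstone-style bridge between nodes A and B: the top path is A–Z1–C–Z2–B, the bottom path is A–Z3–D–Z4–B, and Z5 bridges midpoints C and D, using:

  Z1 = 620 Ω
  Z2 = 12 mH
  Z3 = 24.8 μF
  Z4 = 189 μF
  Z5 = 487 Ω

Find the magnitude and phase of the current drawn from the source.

Step 1 — Angular frequency: ω = 2π·f = 2π·625 = 3927 rad/s.
Step 2 — Component impedances:
  Z1: Z = R = 620 Ω
  Z2: Z = jωL = j·3927·0.012 = 0 + j47.12 Ω
  Z3: Z = 1/(jωC) = -j/(ω·C) = 0 - j10.27 Ω
  Z4: Z = 1/(jωC) = -j/(ω·C) = 0 - j1.347 Ω
  Z5: Z = R = 487 Ω
Step 3 — Bridge requires nodal analysis (the Z5 bridge couples midpoints C and D, so the two paths cannot be reduced to a simple series/parallel combination). Setting node B to ground and injecting 1 A at node A, the 3-node admittance system at A, C, D solves to V_A = Z_AB = 0.2184 - j11.63 Ω = 11.63∠-88.9° Ω.
Step 4 — Source phasor: V = 31.7∠60.0° V = 15.85 + j27.45 V.
Step 5 — Ohm's law: I = V / Z_total = (15.85 + j27.45) / (0.2184 - j11.63) = -2.334 + j1.406 A.
Step 6 — Convert to polar: |I| = 2.725 A, ∠I = 148.9°.

I = 2.725∠148.9° A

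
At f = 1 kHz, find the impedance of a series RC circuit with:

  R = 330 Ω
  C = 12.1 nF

Step 1 — Angular frequency: ω = 2π·f = 2π·1000 = 6283 rad/s.
Step 2 — Component impedances:
  R: Z = R = 330 Ω
  C: Z = 1/(jωC) = -j/(ω·C) = 0 - j1.315e+04 Ω
Step 3 — Series combination: Z_total = R + C = 330 - j1.315e+04 Ω = 1.316e+04∠-88.6° Ω.

Z = 330 - j1.315e+04 Ω = 1.316e+04∠-88.6° Ω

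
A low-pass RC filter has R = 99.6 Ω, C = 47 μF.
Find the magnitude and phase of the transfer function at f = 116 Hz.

Step 1 — Angular frequency: ω = 2π·116 = 728.8 rad/s.
Step 2 — Transfer function: H(jω) = 1/(1 + jωRC).
Step 3 — Denominator: 1 + jωRC = 1 + j·728.8·99.6·4.7e-05 = 1 + j3.412.
Step 4 — H = 0.07911 - j0.2699.
Step 5 — Magnitude: |H| = 0.2813 (-11.0 dB); phase: φ = -73.7°.

|H| = 0.2813 (-11.0 dB), φ = -73.7°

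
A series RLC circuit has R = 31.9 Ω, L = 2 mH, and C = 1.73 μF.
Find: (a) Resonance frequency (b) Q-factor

Step 1 — Resonance condition Im(Z)=0 gives ω₀ = 1/√(LC).
Step 2 — ω₀ = 1/√(0.002·1.73e-06) = 1.7e+04 rad/s.
Step 3 — f₀ = ω₀/(2π) = 2706 Hz.
Step 4 — Series Q: Q = ω₀L/R = 1.7e+04·0.002/31.9 = 1.066.

(a) f₀ = 2706 Hz  (b) Q = 1.066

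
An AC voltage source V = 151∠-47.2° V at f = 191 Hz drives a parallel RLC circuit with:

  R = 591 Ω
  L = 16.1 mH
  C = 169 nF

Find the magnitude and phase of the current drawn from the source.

Step 1 — Angular frequency: ω = 2π·f = 2π·191 = 1200 rad/s.
Step 2 — Component impedances:
  R: Z = R = 591 Ω
  L: Z = jωL = j·1200·0.0161 = 0 + j19.32 Ω
  C: Z = 1/(jωC) = -j/(ω·C) = 0 - j4931 Ω
Step 3 — Parallel combination: 1/Z_total = 1/R + 1/L + 1/C; Z_total = 0.636 + j19.38 Ω = 19.39∠88.1° Ω.
Step 4 — Source phasor: V = 151∠-47.2° V = 102.6 - j110.8 V.
Step 5 — Ohm's law: I = V / Z_total = (102.6 - j110.8) / (0.636 + j19.38) = -5.538 - j5.477 A.
Step 6 — Convert to polar: |I| = 7.789 A, ∠I = -135.3°.

I = 7.789∠-135.3° A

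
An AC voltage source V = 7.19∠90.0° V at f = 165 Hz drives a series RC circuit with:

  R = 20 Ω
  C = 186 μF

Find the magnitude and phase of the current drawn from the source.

Step 1 — Angular frequency: ω = 2π·f = 2π·165 = 1037 rad/s.
Step 2 — Component impedances:
  R: Z = R = 20 Ω
  C: Z = 1/(jωC) = -j/(ω·C) = 0 - j5.186 Ω
Step 3 — Series combination: Z_total = R + C = 20 - j5.186 Ω = 20.66∠-14.5° Ω.
Step 4 — Source phasor: V = 7.19∠90.0° V = 0 + j7.19 V.
Step 5 — Ohm's law: I = V / Z_total = (0 + j7.19) / (20 - j5.186) = -0.08734 + j0.3369 A.
Step 6 — Convert to polar: |I| = 0.348 A, ∠I = 104.5°.

I = 0.348∠104.5° A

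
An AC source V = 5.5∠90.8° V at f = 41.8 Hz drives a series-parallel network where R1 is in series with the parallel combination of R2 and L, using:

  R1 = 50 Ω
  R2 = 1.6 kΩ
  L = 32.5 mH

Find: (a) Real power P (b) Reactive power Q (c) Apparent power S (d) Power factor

Step 1 — Angular frequency: ω = 2π·f = 2π·41.8 = 262.6 rad/s.
Step 2 — Component impedances:
  R1: Z = R = 50 Ω
  R2: Z = R = 1600 Ω
  L: Z = jωL = j·262.6·0.0325 = 0 + j8.536 Ω
Step 3 — Parallel branch: R2 || L = 1/(1/R2 + 1/L) = 0.04554 + j8.535 Ω.
Step 4 — Series with R1: Z_total = R1 + (R2 || L) = 50.05 + j8.535 Ω = 50.77∠9.7° Ω.
Step 5 — Source phasor: V = 5.5∠90.8° V = -0.07679 + j5.499 V.
Step 6 — Current: I = V / Z = 0.01672 + j0.107 A = 0.1083∠81.1° A.
Step 7 — Complex power: S = V·I* = 0.5874 + j0.1002 VA.
Step 8 — Real power: P = Re(S) = 0.5874 W.
Step 9 — Reactive power: Q = Im(S) = 0.1002 VAR.
Step 10 — Apparent power: |S| = 0.5958 VA.
Step 11 — Power factor: PF = P/|S| = 0.9858 (lagging).

(a) P = 0.5874 W  (b) Q = 0.1002 VAR  (c) S = 0.5958 VA  (d) PF = 0.9858 (lagging)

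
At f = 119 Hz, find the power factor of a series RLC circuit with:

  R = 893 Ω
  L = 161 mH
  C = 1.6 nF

Step 1 — Angular frequency: ω = 2π·f = 2π·119 = 747.7 rad/s.
Step 2 — Component impedances:
  R: Z = R = 893 Ω
  L: Z = jωL = j·747.7·0.161 = 0 + j120.4 Ω
  C: Z = 1/(jωC) = -j/(ω·C) = 0 - j8.359e+05 Ω
Step 3 — Series combination: Z_total = R + L + C = 893 - j8.358e+05 Ω = 8.358e+05∠-89.9° Ω.
Step 4 — Power factor: PF = cos(φ) = Re(Z)/|Z| = 893/8.358e+05 = 0.001068.
Step 5 — Type: Im(Z) = -8.358e+05 ⇒ leading (phase φ = -89.9°).

PF = 0.001068 (leading, φ = -89.9°)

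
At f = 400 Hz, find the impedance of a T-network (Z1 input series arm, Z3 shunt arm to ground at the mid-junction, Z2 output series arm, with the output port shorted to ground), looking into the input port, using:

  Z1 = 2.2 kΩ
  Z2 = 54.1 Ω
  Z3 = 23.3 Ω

Step 1 — Angular frequency: ω = 2π·f = 2π·400 = 2513 rad/s.
Step 2 — Component impedances:
  Z1: Z = R = 2200 Ω
  Z2: Z = R = 54.1 Ω
  Z3: Z = R = 23.3 Ω
Step 3 — With the output port shorted to ground, the output series arm Z2 runs from the junction to ground; the shunt arm Z3 also runs from the junction to ground. They appear in parallel: Z3 || Z2 = 16.29 Ω.
Step 4 — Series with input arm Z1: Z_in = Z1 + (Z3 || Z2) = 2216 Ω = 2216∠0.0° Ω.

Z = 2216 Ω = 2216∠0.0° Ω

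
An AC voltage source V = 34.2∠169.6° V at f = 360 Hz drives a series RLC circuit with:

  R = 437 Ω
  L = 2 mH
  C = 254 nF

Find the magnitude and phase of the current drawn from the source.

Step 1 — Angular frequency: ω = 2π·f = 2π·360 = 2262 rad/s.
Step 2 — Component impedances:
  R: Z = R = 437 Ω
  L: Z = jωL = j·2262·0.002 = 0 + j4.524 Ω
  C: Z = 1/(jωC) = -j/(ω·C) = 0 - j1741 Ω
Step 3 — Series combination: Z_total = R + L + C = 437 - j1736 Ω = 1790∠-75.9° Ω.
Step 4 — Source phasor: V = 34.2∠169.6° V = -33.64 + j6.174 V.
Step 5 — Ohm's law: I = V / Z_total = (-33.64 + j6.174) / (437 - j1736) = -0.007931 - j0.01738 A.
Step 6 — Convert to polar: |I| = 0.0191 A, ∠I = -114.5°.

I = 0.0191∠-114.5° A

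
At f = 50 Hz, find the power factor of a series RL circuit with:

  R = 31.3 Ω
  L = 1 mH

Step 1 — Angular frequency: ω = 2π·f = 2π·50 = 314.2 rad/s.
Step 2 — Component impedances:
  R: Z = R = 31.3 Ω
  L: Z = jωL = j·314.2·0.001 = 0 + j0.3142 Ω
Step 3 — Series combination: Z_total = R + L = 31.3 + j0.3142 Ω = 31.3∠0.6° Ω.
Step 4 — Power factor: PF = cos(φ) = Re(Z)/|Z| = 31.3/31.302 = 0.9999.
Step 5 — Type: Im(Z) = 0.3142 ⇒ lagging (phase φ = 0.6°).

PF = 0.9999 (lagging, φ = 0.6°)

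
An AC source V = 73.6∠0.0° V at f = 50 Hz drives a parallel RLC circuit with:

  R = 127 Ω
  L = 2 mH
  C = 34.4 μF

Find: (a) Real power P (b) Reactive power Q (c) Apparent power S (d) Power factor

Step 1 — Angular frequency: ω = 2π·f = 2π·50 = 314.2 rad/s.
Step 2 — Component impedances:
  R: Z = R = 127 Ω
  L: Z = jωL = j·314.2·0.002 = 0 + j0.6283 Ω
  C: Z = 1/(jωC) = -j/(ω·C) = 0 - j92.53 Ω
Step 3 — Parallel combination: 1/Z_total = 1/R + 1/L + 1/C; Z_total = 0.003151 + j0.6326 Ω = 0.6326∠89.7° Ω.
Step 4 — Source phasor: V = 73.6∠0.0° V = 73.6 V.
Step 5 — Current: I = V / Z = 0.5795 - j116.3 A = 116.3∠-89.7° A.
Step 6 — Complex power: S = V·I* = 42.65 + j8563 VA.
Step 7 — Real power: P = Re(S) = 42.65 W.
Step 8 — Reactive power: Q = Im(S) = 8563 VAR.
Step 9 — Apparent power: |S| = 8563 VA.
Step 10 — Power factor: PF = P/|S| = 0.004981 (lagging).

(a) P = 42.65 W  (b) Q = 8563 VAR  (c) S = 8563 VA  (d) PF = 0.004981 (lagging)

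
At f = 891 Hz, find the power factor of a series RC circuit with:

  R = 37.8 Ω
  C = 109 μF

Step 1 — Angular frequency: ω = 2π·f = 2π·891 = 5598 rad/s.
Step 2 — Component impedances:
  R: Z = R = 37.8 Ω
  C: Z = 1/(jωC) = -j/(ω·C) = 0 - j1.639 Ω
Step 3 — Series combination: Z_total = R + C = 37.8 - j1.639 Ω = 37.84∠-2.5° Ω.
Step 4 — Power factor: PF = cos(φ) = Re(Z)/|Z| = 37.8/37.8355 = 0.9991.
Step 5 — Type: Im(Z) = -1.639 ⇒ leading (phase φ = -2.5°).

PF = 0.9991 (leading, φ = -2.5°)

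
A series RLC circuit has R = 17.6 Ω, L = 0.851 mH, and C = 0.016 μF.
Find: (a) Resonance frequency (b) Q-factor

Step 1 — Resonance condition Im(Z)=0 gives ω₀ = 1/√(LC).
Step 2 — ω₀ = 1/√(0.000851·1.6e-08) = 2.71e+05 rad/s.
Step 3 — f₀ = ω₀/(2π) = 4.313e+04 Hz.
Step 4 — Series Q: Q = ω₀L/R = 2.71e+05·0.000851/17.6 = 13.1.

(a) f₀ = 4.313e+04 Hz  (b) Q = 13.1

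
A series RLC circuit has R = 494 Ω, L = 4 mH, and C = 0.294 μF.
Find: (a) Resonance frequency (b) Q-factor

Step 1 — Resonance condition Im(Z)=0 gives ω₀ = 1/√(LC).
Step 2 — ω₀ = 1/√(0.004·2.94e-07) = 2.916e+04 rad/s.
Step 3 — f₀ = ω₀/(2π) = 4641 Hz.
Step 4 — Series Q: Q = ω₀L/R = 2.916e+04·0.004/494 = 0.2361.

(a) f₀ = 4641 Hz  (b) Q = 0.2361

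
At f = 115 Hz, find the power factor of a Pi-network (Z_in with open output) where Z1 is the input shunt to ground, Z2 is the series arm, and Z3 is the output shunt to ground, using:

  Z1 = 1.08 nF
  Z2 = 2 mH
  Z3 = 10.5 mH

Step 1 — Angular frequency: ω = 2π·f = 2π·115 = 722.6 rad/s.
Step 2 — Component impedances:
  Z1: Z = 1/(jωC) = -j/(ω·C) = 0 - j1.281e+06 Ω
  Z2: Z = jωL = j·722.6·0.002 = 0 + j1.445 Ω
  Z3: Z = jωL = j·722.6·0.0105 = 0 + j7.587 Ω
Step 3 — With open output, the series arm Z2 and the output shunt Z3 appear in series to ground: Z2 + Z3 = 0 + j9.032 Ω.
Step 4 — Parallel with input shunt Z1: Z_in = Z1 || (Z2 + Z3) = 0 + j9.032 Ω = 9.032∠90.0° Ω.
Step 5 — Power factor: PF = cos(φ) = Re(Z)/|Z| = -0/9.032 = -0.
Step 6 — Type: Im(Z) = 9.032 ⇒ lagging (phase φ = 90.0°).

PF = -0 (lagging, φ = 90.0°)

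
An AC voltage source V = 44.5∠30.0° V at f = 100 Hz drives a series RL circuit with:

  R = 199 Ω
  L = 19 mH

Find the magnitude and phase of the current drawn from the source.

Step 1 — Angular frequency: ω = 2π·f = 2π·100 = 628.3 rad/s.
Step 2 — Component impedances:
  R: Z = R = 199 Ω
  L: Z = jωL = j·628.3·0.019 = 0 + j11.94 Ω
Step 3 — Series combination: Z_total = R + L = 199 + j11.94 Ω = 199.4∠3.4° Ω.
Step 4 — Source phasor: V = 44.5∠30.0° V = 38.54 + j22.25 V.
Step 5 — Ohm's law: I = V / Z_total = (38.54 + j22.25) / (199 + j11.94) = 0.1996 + j0.09983 A.
Step 6 — Convert to polar: |I| = 0.2232 A, ∠I = 26.6°.

I = 0.2232∠26.6° A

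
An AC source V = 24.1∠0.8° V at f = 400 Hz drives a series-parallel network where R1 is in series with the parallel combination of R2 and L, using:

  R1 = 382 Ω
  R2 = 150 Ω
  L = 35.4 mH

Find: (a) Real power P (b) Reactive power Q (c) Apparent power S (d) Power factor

Step 1 — Angular frequency: ω = 2π·f = 2π·400 = 2513 rad/s.
Step 2 — Component impedances:
  R1: Z = R = 382 Ω
  R2: Z = R = 150 Ω
  L: Z = jωL = j·2513·0.0354 = 0 + j88.97 Ω
Step 3 — Parallel branch: R2 || L = 1/(1/R2 + 1/L) = 39.04 + j65.82 Ω.
Step 4 — Series with R1: Z_total = R1 + (R2 || L) = 421 + j65.82 Ω = 426.2∠8.9° Ω.
Step 5 — Source phasor: V = 24.1∠0.8° V = 24.1 + j0.3365 V.
Step 6 — Current: I = V / Z = 0.05599 - j0.007953 A = 0.05655∠-8.1° A.
Step 7 — Complex power: S = V·I* = 1.347 + j0.2105 VA.
Step 8 — Real power: P = Re(S) = 1.347 W.
Step 9 — Reactive power: Q = Im(S) = 0.2105 VAR.
Step 10 — Apparent power: |S| = 1.363 VA.
Step 11 — Power factor: PF = P/|S| = 0.988 (lagging).

(a) P = 1.347 W  (b) Q = 0.2105 VAR  (c) S = 1.363 VA  (d) PF = 0.988 (lagging)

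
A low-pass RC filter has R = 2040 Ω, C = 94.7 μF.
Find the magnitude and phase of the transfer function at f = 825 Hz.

Step 1 — Angular frequency: ω = 2π·825 = 5184 rad/s.
Step 2 — Transfer function: H(jω) = 1/(1 + jωRC).
Step 3 — Denominator: 1 + jωRC = 1 + j·5184·2040·9.47e-05 = 1 + j1001.
Step 4 — H = 9.972e-07 - j0.0009986.
Step 5 — Magnitude: |H| = 0.0009986 (-60.0 dB); phase: φ = -89.9°.

|H| = 0.0009986 (-60.0 dB), φ = -89.9°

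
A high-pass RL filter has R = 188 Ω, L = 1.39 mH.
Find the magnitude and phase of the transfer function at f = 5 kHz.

Step 1 — Angular frequency: ω = 2π·5000 = 3.142e+04 rad/s.
Step 2 — Transfer function: H(jω) = jωL/(R + jωL).
Step 3 — Numerator jωL = j·43.67; denominator R + jωL = 188 + j43.67.
Step 4 — H = 0.05119 + j0.2204.
Step 5 — Magnitude: |H| = 0.2263 (-12.9 dB); phase: φ = 76.9°.

|H| = 0.2263 (-12.9 dB), φ = 76.9°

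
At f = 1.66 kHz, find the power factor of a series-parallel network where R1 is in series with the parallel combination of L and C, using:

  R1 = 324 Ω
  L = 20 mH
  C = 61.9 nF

Step 1 — Angular frequency: ω = 2π·f = 2π·1660 = 1.043e+04 rad/s.
Step 2 — Component impedances:
  R1: Z = R = 324 Ω
  L: Z = jωL = j·1.043e+04·0.02 = 0 + j208.6 Ω
  C: Z = 1/(jωC) = -j/(ω·C) = 0 - j1549 Ω
Step 3 — Parallel branch: L || C = 1/(1/L + 1/C) = 0 + j241.1 Ω.
Step 4 — Series with R1: Z_total = R1 + (L || C) = 324 + j241.1 Ω = 403.8∠36.7° Ω.
Step 5 — Power factor: PF = cos(φ) = Re(Z)/|Z| = 324/403.84 = 0.8023.
Step 6 — Type: Im(Z) = 241.1 ⇒ lagging (phase φ = 36.7°).

PF = 0.8023 (lagging, φ = 36.7°)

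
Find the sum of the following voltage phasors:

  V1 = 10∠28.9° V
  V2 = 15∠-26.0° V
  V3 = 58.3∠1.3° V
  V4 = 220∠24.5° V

Step 1 — Convert each phasor to rectangular form:
  V1 = 10·(cos(28.9°) + j·sin(28.9°)) = 8.755 + j4.833 V
  V2 = 15·(cos(-26.0°) + j·sin(-26.0°)) = 13.48 - j6.576 V
  V3 = 58.3·(cos(1.3°) + j·sin(1.3°)) = 58.28 + j1.323 V
  V4 = 220·(cos(24.5°) + j·sin(24.5°)) = 200.2 + j91.23 V
Step 2 — Sum components: V_total = 280.7 + j90.81 V.
Step 3 — Convert to polar: |V_total| = 295 V, ∠V_total = 17.9°.

V_total = 295∠17.9° V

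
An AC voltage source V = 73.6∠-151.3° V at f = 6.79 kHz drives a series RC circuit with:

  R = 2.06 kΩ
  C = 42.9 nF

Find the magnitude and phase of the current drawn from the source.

Step 1 — Angular frequency: ω = 2π·f = 2π·6790 = 4.266e+04 rad/s.
Step 2 — Component impedances:
  R: Z = R = 2060 Ω
  C: Z = 1/(jωC) = -j/(ω·C) = 0 - j546.4 Ω
Step 3 — Series combination: Z_total = R + C = 2060 - j546.4 Ω = 2131∠-14.9° Ω.
Step 4 — Source phasor: V = 73.6∠-151.3° V = -64.56 - j35.34 V.
Step 5 — Ohm's law: I = V / Z_total = (-64.56 - j35.34) / (2060 - j546.4) = -0.02503 - j0.0238 A.
Step 6 — Convert to polar: |I| = 0.03453 A, ∠I = -136.4°.

I = 0.03453∠-136.4° A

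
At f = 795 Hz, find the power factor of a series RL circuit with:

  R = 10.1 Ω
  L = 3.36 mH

Step 1 — Angular frequency: ω = 2π·f = 2π·795 = 4995 rad/s.
Step 2 — Component impedances:
  R: Z = R = 10.1 Ω
  L: Z = jωL = j·4995·0.00336 = 0 + j16.78 Ω
Step 3 — Series combination: Z_total = R + L = 10.1 + j16.78 Ω = 19.59∠59.0° Ω.
Step 4 — Power factor: PF = cos(φ) = Re(Z)/|Z| = 10.1/19.59 = 0.5156.
Step 5 — Type: Im(Z) = 16.78 ⇒ lagging (phase φ = 59.0°).

PF = 0.5156 (lagging, φ = 59.0°)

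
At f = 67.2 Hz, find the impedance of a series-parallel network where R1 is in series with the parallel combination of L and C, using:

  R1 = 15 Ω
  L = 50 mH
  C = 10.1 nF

Step 1 — Angular frequency: ω = 2π·f = 2π·67.2 = 422.2 rad/s.
Step 2 — Component impedances:
  R1: Z = R = 15 Ω
  L: Z = jωL = j·422.2·0.05 = 0 + j21.11 Ω
  C: Z = 1/(jωC) = -j/(ω·C) = 0 - j2.345e+05 Ω
Step 3 — Parallel branch: L || C = 1/(1/L + 1/C) = 0 + j21.11 Ω.
Step 4 — Series with R1: Z_total = R1 + (L || C) = 15 + j21.11 Ω = 25.9∠54.6° Ω.

Z = 15 + j21.11 Ω = 25.9∠54.6° Ω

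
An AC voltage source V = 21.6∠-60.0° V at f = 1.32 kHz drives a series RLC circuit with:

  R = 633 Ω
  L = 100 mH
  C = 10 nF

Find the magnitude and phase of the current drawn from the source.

Step 1 — Angular frequency: ω = 2π·f = 2π·1320 = 8294 rad/s.
Step 2 — Component impedances:
  R: Z = R = 633 Ω
  L: Z = jωL = j·8294·0.1 = 0 + j829.4 Ω
  C: Z = 1/(jωC) = -j/(ω·C) = 0 - j1.206e+04 Ω
Step 3 — Series combination: Z_total = R + L + C = 633 - j1.123e+04 Ω = 1.125e+04∠-86.8° Ω.
Step 4 — Source phasor: V = 21.6∠-60.0° V = 10.8 - j18.71 V.
Step 5 — Ohm's law: I = V / Z_total = (10.8 - j18.71) / (633 - j1.123e+04) = 0.001715 + j0.0008652 A.
Step 6 — Convert to polar: |I| = 0.001921 A, ∠I = 26.8°.

I = 0.001921∠26.8° A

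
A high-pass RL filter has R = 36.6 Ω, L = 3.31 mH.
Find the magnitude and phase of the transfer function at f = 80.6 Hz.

Step 1 — Angular frequency: ω = 2π·80.6 = 506.4 rad/s.
Step 2 — Transfer function: H(jω) = jωL/(R + jωL).
Step 3 — Numerator jωL = j·1.676; denominator R + jωL = 36.6 + j1.676.
Step 4 — H = 0.002093 + j0.0457.
Step 5 — Magnitude: |H| = 0.04575 (-26.8 dB); phase: φ = 87.4°.

|H| = 0.04575 (-26.8 dB), φ = 87.4°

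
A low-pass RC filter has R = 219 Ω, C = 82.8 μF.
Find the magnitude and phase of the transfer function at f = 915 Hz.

Step 1 — Angular frequency: ω = 2π·915 = 5749 rad/s.
Step 2 — Transfer function: H(jω) = 1/(1 + jωRC).
Step 3 — Denominator: 1 + jωRC = 1 + j·5749·219·8.28e-05 = 1 + j104.2.
Step 4 — H = 9.2e-05 - j0.009591.
Step 5 — Magnitude: |H| = 0.009592 (-40.4 dB); phase: φ = -89.5°.

|H| = 0.009592 (-40.4 dB), φ = -89.5°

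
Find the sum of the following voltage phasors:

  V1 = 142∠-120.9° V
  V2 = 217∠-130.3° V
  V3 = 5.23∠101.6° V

Step 1 — Convert each phasor to rectangular form:
  V1 = 142·(cos(-120.9°) + j·sin(-120.9°)) = -72.92 - j121.8 V
  V2 = 217·(cos(-130.3°) + j·sin(-130.3°)) = -140.4 - j165.5 V
  V3 = 5.23·(cos(101.6°) + j·sin(101.6°)) = -1.052 + j5.123 V
Step 2 — Sum components: V_total = -214.3 - j282.2 V.
Step 3 — Convert to polar: |V_total| = 354.4 V, ∠V_total = -127.2°.

V_total = 354.4∠-127.2° V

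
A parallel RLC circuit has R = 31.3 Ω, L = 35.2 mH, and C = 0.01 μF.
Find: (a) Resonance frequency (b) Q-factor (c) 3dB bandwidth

Step 1 — Resonance: ω₀ = 1/√(LC) = 1/√(0.0352·1e-08) = 5.33e+04 rad/s.
Step 2 — f₀ = ω₀/(2π) = 8483 Hz.
Step 3 — Parallel Q: Q = R/(ω₀L) = 31.3/(5.33e+04·0.0352) = 0.01668.
Step 4 — Bandwidth: Δω = ω₀/Q = 3.195e+06 rad/s; BW = Δω/(2π) = 5.085e+05 Hz.

(a) f₀ = 8483 Hz  (b) Q = 0.01668  (c) BW = 5.085e+05 Hz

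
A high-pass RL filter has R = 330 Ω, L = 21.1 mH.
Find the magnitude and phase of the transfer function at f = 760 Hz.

Step 1 — Angular frequency: ω = 2π·760 = 4775 rad/s.
Step 2 — Transfer function: H(jω) = jωL/(R + jωL).
Step 3 — Numerator jωL = j·100.8; denominator R + jωL = 330 + j100.8.
Step 4 — H = 0.08527 + j0.2793.
Step 5 — Magnitude: |H| = 0.292 (-10.7 dB); phase: φ = 73.0°.

|H| = 0.292 (-10.7 dB), φ = 73.0°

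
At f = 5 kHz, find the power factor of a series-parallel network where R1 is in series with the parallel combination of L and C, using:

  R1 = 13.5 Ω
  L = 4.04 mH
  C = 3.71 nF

Step 1 — Angular frequency: ω = 2π·f = 2π·5000 = 3.142e+04 rad/s.
Step 2 — Component impedances:
  R1: Z = R = 13.5 Ω
  L: Z = jωL = j·3.142e+04·0.00404 = 0 + j126.9 Ω
  C: Z = 1/(jωC) = -j/(ω·C) = 0 - j8580 Ω
Step 3 — Parallel branch: L || C = 1/(1/L + 1/C) = 0 + j128.8 Ω.
Step 4 — Series with R1: Z_total = R1 + (L || C) = 13.5 + j128.8 Ω = 129.5∠84.0° Ω.
Step 5 — Power factor: PF = cos(φ) = Re(Z)/|Z| = 13.5/129.5 = 0.1042.
Step 6 — Type: Im(Z) = 128.8 ⇒ lagging (phase φ = 84.0°).

PF = 0.1042 (lagging, φ = 84.0°)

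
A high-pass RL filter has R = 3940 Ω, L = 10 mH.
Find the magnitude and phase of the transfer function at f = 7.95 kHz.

Step 1 — Angular frequency: ω = 2π·7950 = 4.995e+04 rad/s.
Step 2 — Transfer function: H(jω) = jωL/(R + jωL).
Step 3 — Numerator jωL = j·499.5; denominator R + jωL = 3940 + j499.5.
Step 4 — H = 0.01582 + j0.1248.
Step 5 — Magnitude: |H| = 0.1258 (-18.0 dB); phase: φ = 82.8°.

|H| = 0.1258 (-18.0 dB), φ = 82.8°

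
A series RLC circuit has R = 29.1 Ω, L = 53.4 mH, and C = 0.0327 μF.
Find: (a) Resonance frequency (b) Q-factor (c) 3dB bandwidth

Step 1 — Resonance: ω₀ = 1/√(LC) = 1/√(0.0534·3.27e-08) = 2.393e+04 rad/s.
Step 2 — f₀ = ω₀/(2π) = 3809 Hz.
Step 3 — Series Q: Q = ω₀L/R = 2.393e+04·0.0534/29.1 = 43.91.
Step 4 — Bandwidth: Δω = ω₀/Q = 544.9 rad/s; BW = Δω/(2π) = 86.73 Hz.

(a) f₀ = 3809 Hz  (b) Q = 43.91  (c) BW = 86.73 Hz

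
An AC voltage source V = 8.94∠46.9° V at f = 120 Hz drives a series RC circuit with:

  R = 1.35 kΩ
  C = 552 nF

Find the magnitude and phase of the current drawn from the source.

Step 1 — Angular frequency: ω = 2π·f = 2π·120 = 754 rad/s.
Step 2 — Component impedances:
  R: Z = R = 1350 Ω
  C: Z = 1/(jωC) = -j/(ω·C) = 0 - j2403 Ω
Step 3 — Series combination: Z_total = R + C = 1350 - j2403 Ω = 2756∠-60.7° Ω.
Step 4 — Source phasor: V = 8.94∠46.9° V = 6.108 + j6.528 V.
Step 5 — Ohm's law: I = V / Z_total = (6.108 + j6.528) / (1350 - j2403) = -0.0009792 + j0.003093 A.
Step 6 — Convert to polar: |I| = 0.003244 A, ∠I = 107.6°.

I = 0.003244∠107.6° A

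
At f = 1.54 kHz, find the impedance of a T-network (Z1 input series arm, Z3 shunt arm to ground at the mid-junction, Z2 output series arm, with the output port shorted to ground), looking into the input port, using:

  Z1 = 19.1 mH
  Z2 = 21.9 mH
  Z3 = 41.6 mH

Step 1 — Angular frequency: ω = 2π·f = 2π·1540 = 9676 rad/s.
Step 2 — Component impedances:
  Z1: Z = jωL = j·9676·0.0191 = 0 + j184.8 Ω
  Z2: Z = jωL = j·9676·0.0219 = 0 + j211.9 Ω
  Z3: Z = jωL = j·9676·0.0416 = 0 + j402.5 Ω
Step 3 — With the output port shorted to ground, the output series arm Z2 runs from the junction to ground; the shunt arm Z3 also runs from the junction to ground. They appear in parallel: Z3 || Z2 = 0 + j138.8 Ω.
Step 4 — Series with input arm Z1: Z_in = Z1 + (Z3 || Z2) = 0 + j323.6 Ω = 323.6∠90.0° Ω.

Z = 0 + j323.6 Ω = 323.6∠90.0° Ω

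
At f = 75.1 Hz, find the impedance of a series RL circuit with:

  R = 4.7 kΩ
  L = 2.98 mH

Step 1 — Angular frequency: ω = 2π·f = 2π·75.1 = 471.9 rad/s.
Step 2 — Component impedances:
  R: Z = R = 4700 Ω
  L: Z = jωL = j·471.9·0.00298 = 0 + j1.406 Ω
Step 3 — Series combination: Z_total = R + L = 4700 + j1.406 Ω = 4700∠0.0° Ω.

Z = 4700 + j1.406 Ω = 4700∠0.0° Ω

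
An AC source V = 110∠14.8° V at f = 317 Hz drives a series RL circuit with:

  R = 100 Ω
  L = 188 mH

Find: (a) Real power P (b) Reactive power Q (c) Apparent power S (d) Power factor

Step 1 — Angular frequency: ω = 2π·f = 2π·317 = 1992 rad/s.
Step 2 — Component impedances:
  R: Z = R = 100 Ω
  L: Z = jωL = j·1992·0.188 = 0 + j374.5 Ω
Step 3 — Series combination: Z_total = R + L = 100 + j374.5 Ω = 387.6∠75.0° Ω.
Step 4 — Source phasor: V = 110∠14.8° V = 106.4 + j28.1 V.
Step 5 — Current: I = V / Z = 0.1408 - j0.2464 A = 0.2838∠-60.2° A.
Step 6 — Complex power: S = V·I* = 8.055 + j30.16 VA.
Step 7 — Real power: P = Re(S) = 8.055 W.
Step 8 — Reactive power: Q = Im(S) = 30.16 VAR.
Step 9 — Apparent power: |S| = 31.22 VA.
Step 10 — Power factor: PF = P/|S| = 0.258 (lagging).

(a) P = 8.055 W  (b) Q = 30.16 VAR  (c) S = 31.22 VA  (d) PF = 0.258 (lagging)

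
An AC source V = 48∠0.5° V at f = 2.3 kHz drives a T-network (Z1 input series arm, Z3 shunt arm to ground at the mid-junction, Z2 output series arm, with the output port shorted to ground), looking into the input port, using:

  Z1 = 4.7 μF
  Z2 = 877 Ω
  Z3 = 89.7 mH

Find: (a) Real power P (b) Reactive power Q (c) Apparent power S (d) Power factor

Step 1 — Angular frequency: ω = 2π·f = 2π·2300 = 1.445e+04 rad/s.
Step 2 — Component impedances:
  Z1: Z = 1/(jωC) = -j/(ω·C) = 0 - j14.72 Ω
  Z2: Z = R = 877 Ω
  Z3: Z = jωL = j·1.445e+04·0.0897 = 0 + j1296 Ω
Step 3 — With the output port shorted to ground, the output series arm Z2 runs from the junction to ground; the shunt arm Z3 also runs from the junction to ground. They appear in parallel: Z3 || Z2 = 601.6 + j407 Ω.
Step 4 — Series with input arm Z1: Z_in = Z1 + (Z3 || Z2) = 601.6 + j392.3 Ω = 718.2∠33.1° Ω.
Step 5 — Source phasor: V = 48∠0.5° V = 48 + j0.4189 V.
Step 6 — Current: I = V / Z = 0.0563 - j0.03601 A = 0.06683∠-32.6° A.
Step 7 — Complex power: S = V·I* = 2.687 + j1.752 VA.
Step 8 — Real power: P = Re(S) = 2.687 W.
Step 9 — Reactive power: Q = Im(S) = 1.752 VAR.
Step 10 — Apparent power: |S| = 3.208 VA.
Step 11 — Power factor: PF = P/|S| = 0.8376 (lagging).

(a) P = 2.687 W  (b) Q = 1.752 VAR  (c) S = 3.208 VA  (d) PF = 0.8376 (lagging)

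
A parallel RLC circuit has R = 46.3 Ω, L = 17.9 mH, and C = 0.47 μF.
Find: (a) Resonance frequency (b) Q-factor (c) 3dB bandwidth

Step 1 — Resonance: ω₀ = 1/√(LC) = 1/√(0.0179·4.7e-07) = 1.09e+04 rad/s.
Step 2 — f₀ = ω₀/(2π) = 1735 Hz.
Step 3 — Parallel Q: Q = R/(ω₀L) = 46.3/(1.09e+04·0.0179) = 0.2372.
Step 4 — Bandwidth: Δω = ω₀/Q = 4.595e+04 rad/s; BW = Δω/(2π) = 7314 Hz.

(a) f₀ = 1735 Hz  (b) Q = 0.2372  (c) BW = 7314 Hz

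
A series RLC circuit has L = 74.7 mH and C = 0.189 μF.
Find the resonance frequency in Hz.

Step 1 — Resonance condition Im(Z)=0 gives ω₀ = 1/√(LC).
Step 2 — ω₀ = 1/√(0.0747·1.89e-07) = 8416 rad/s.
Step 3 — f₀ = ω₀/(2π) = 1339 Hz.

f₀ = 1339 Hz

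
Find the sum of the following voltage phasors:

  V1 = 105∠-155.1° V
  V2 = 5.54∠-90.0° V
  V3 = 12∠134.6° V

Step 1 — Convert each phasor to rectangular form:
  V1 = 105·(cos(-155.1°) + j·sin(-155.1°)) = -95.24 - j44.21 V
  V2 = 5.54·(cos(-90.0°) + j·sin(-90.0°)) = 0 - j5.54 V
  V3 = 12·(cos(134.6°) + j·sin(134.6°)) = -8.426 + j8.544 V
Step 2 — Sum components: V_total = -103.7 - j41.2 V.
Step 3 — Convert to polar: |V_total| = 111.6 V, ∠V_total = -158.3°.

V_total = 111.6∠-158.3° V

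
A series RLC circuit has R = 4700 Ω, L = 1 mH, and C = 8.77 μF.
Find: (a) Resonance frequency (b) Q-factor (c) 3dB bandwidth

Step 1 — Resonance condition Im(Z)=0 gives ω₀ = 1/√(LC).
Step 2 — ω₀ = 1/√(0.001·8.77e-06) = 1.068e+04 rad/s.
Step 3 — f₀ = ω₀/(2π) = 1699 Hz.
Step 4 — Series Q: Q = ω₀L/R = 1.068e+04·0.001/4700 = 0.002272.
Step 5 — 3dB bandwidth: Δω = ω₀/Q = 4.7e+06 rad/s; BW = Δω/(2π) = 7.48e+05 Hz.

(a) f₀ = 1699 Hz  (b) Q = 0.002272  (c) BW = 7.48e+05 Hz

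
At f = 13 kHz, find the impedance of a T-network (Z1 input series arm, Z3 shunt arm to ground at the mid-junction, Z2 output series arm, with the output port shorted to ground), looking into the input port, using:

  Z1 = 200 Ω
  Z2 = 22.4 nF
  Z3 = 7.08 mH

Step 1 — Angular frequency: ω = 2π·f = 2π·1.3e+04 = 8.168e+04 rad/s.
Step 2 — Component impedances:
  Z1: Z = R = 200 Ω
  Z2: Z = 1/(jωC) = -j/(ω·C) = 0 - j546.5 Ω
  Z3: Z = jωL = j·8.168e+04·0.00708 = 0 + j578.3 Ω
Step 3 — With the output port shorted to ground, the output series arm Z2 runs from the junction to ground; the shunt arm Z3 also runs from the junction to ground. They appear in parallel: Z3 || Z2 = 0 - j9953 Ω.
Step 4 — Series with input arm Z1: Z_in = Z1 + (Z3 || Z2) = 200 - j9953 Ω = 9955∠-88.8° Ω.

Z = 200 - j9953 Ω = 9955∠-88.8° Ω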